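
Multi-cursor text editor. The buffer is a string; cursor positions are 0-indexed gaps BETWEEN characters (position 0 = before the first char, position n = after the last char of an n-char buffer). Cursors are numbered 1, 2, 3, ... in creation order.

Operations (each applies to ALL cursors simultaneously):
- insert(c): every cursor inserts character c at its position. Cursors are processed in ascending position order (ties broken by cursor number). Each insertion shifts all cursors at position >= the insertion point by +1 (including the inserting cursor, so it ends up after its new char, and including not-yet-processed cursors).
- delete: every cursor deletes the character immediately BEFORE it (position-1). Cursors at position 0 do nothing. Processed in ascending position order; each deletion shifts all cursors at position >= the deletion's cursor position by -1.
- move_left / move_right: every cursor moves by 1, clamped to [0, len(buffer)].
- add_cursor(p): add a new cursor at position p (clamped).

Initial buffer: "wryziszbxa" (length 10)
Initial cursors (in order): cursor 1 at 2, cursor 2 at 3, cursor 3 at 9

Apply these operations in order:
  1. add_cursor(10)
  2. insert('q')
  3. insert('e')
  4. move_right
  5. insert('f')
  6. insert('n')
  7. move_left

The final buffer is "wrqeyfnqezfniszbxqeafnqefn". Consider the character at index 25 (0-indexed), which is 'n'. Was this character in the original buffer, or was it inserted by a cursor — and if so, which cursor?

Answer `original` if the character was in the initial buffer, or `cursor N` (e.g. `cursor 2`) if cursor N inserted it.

Answer: cursor 4

Derivation:
After op 1 (add_cursor(10)): buffer="wryziszbxa" (len 10), cursors c1@2 c2@3 c3@9 c4@10, authorship ..........
After op 2 (insert('q')): buffer="wrqyqziszbxqaq" (len 14), cursors c1@3 c2@5 c3@12 c4@14, authorship ..1.2......3.4
After op 3 (insert('e')): buffer="wrqeyqeziszbxqeaqe" (len 18), cursors c1@4 c2@7 c3@15 c4@18, authorship ..11.22......33.44
After op 4 (move_right): buffer="wrqeyqeziszbxqeaqe" (len 18), cursors c1@5 c2@8 c3@16 c4@18, authorship ..11.22......33.44
After op 5 (insert('f')): buffer="wrqeyfqezfiszbxqeafqef" (len 22), cursors c1@6 c2@10 c3@19 c4@22, authorship ..11.122.2.....33.3444
After op 6 (insert('n')): buffer="wrqeyfnqezfniszbxqeafnqefn" (len 26), cursors c1@7 c2@12 c3@22 c4@26, authorship ..11.1122.22.....33.334444
After op 7 (move_left): buffer="wrqeyfnqezfniszbxqeafnqefn" (len 26), cursors c1@6 c2@11 c3@21 c4@25, authorship ..11.1122.22.....33.334444
Authorship (.=original, N=cursor N): . . 1 1 . 1 1 2 2 . 2 2 . . . . . 3 3 . 3 3 4 4 4 4
Index 25: author = 4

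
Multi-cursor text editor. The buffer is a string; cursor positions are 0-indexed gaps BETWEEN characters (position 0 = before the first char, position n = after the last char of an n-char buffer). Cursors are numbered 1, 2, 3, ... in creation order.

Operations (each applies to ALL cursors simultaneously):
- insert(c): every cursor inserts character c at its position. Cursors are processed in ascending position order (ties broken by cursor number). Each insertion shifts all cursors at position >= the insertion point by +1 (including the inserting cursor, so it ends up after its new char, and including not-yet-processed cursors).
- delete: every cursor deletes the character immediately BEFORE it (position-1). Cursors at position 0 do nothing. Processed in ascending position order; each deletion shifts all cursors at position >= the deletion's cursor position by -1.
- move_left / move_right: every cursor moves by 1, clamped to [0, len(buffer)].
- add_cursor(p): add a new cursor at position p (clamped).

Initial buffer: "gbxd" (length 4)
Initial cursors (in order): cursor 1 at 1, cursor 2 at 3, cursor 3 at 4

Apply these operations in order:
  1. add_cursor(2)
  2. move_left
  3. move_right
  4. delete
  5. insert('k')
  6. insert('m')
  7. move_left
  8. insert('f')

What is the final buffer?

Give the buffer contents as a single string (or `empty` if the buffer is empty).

Answer: kkkkmmmffffm

Derivation:
After op 1 (add_cursor(2)): buffer="gbxd" (len 4), cursors c1@1 c4@2 c2@3 c3@4, authorship ....
After op 2 (move_left): buffer="gbxd" (len 4), cursors c1@0 c4@1 c2@2 c3@3, authorship ....
After op 3 (move_right): buffer="gbxd" (len 4), cursors c1@1 c4@2 c2@3 c3@4, authorship ....
After op 4 (delete): buffer="" (len 0), cursors c1@0 c2@0 c3@0 c4@0, authorship 
After op 5 (insert('k')): buffer="kkkk" (len 4), cursors c1@4 c2@4 c3@4 c4@4, authorship 1234
After op 6 (insert('m')): buffer="kkkkmmmm" (len 8), cursors c1@8 c2@8 c3@8 c4@8, authorship 12341234
After op 7 (move_left): buffer="kkkkmmmm" (len 8), cursors c1@7 c2@7 c3@7 c4@7, authorship 12341234
After op 8 (insert('f')): buffer="kkkkmmmffffm" (len 12), cursors c1@11 c2@11 c3@11 c4@11, authorship 123412312344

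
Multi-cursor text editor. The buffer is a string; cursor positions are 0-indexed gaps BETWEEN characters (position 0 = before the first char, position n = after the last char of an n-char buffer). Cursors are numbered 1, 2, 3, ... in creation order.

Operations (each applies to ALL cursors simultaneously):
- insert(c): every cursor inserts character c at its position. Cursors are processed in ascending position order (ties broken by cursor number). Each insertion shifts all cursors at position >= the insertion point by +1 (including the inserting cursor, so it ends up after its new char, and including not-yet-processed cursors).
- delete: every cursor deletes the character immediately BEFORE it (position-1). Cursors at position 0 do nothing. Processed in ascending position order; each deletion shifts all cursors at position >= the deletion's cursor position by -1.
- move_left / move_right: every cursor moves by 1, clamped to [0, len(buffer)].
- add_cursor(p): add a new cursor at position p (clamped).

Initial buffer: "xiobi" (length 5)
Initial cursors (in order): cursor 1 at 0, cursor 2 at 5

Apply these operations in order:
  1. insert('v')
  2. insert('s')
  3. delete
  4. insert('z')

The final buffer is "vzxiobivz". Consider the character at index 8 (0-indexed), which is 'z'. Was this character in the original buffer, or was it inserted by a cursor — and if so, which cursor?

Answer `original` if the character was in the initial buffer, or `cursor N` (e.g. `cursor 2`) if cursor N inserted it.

After op 1 (insert('v')): buffer="vxiobiv" (len 7), cursors c1@1 c2@7, authorship 1.....2
After op 2 (insert('s')): buffer="vsxiobivs" (len 9), cursors c1@2 c2@9, authorship 11.....22
After op 3 (delete): buffer="vxiobiv" (len 7), cursors c1@1 c2@7, authorship 1.....2
After op 4 (insert('z')): buffer="vzxiobivz" (len 9), cursors c1@2 c2@9, authorship 11.....22
Authorship (.=original, N=cursor N): 1 1 . . . . . 2 2
Index 8: author = 2

Answer: cursor 2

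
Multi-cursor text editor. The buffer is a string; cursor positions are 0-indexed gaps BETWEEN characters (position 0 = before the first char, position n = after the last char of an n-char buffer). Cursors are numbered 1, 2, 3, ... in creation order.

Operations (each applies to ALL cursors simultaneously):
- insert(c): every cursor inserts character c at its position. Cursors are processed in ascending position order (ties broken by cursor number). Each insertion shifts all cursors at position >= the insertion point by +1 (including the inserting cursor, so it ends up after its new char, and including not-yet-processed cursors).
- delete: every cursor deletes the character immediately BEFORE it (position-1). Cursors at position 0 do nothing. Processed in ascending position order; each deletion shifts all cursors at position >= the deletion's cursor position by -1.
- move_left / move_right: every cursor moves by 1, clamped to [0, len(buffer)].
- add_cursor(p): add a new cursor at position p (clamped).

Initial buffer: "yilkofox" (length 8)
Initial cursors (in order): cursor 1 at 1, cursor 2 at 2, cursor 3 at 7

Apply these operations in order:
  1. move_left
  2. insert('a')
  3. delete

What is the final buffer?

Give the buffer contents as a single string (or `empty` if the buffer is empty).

After op 1 (move_left): buffer="yilkofox" (len 8), cursors c1@0 c2@1 c3@6, authorship ........
After op 2 (insert('a')): buffer="ayailkofaox" (len 11), cursors c1@1 c2@3 c3@9, authorship 1.2.....3..
After op 3 (delete): buffer="yilkofox" (len 8), cursors c1@0 c2@1 c3@6, authorship ........

Answer: yilkofox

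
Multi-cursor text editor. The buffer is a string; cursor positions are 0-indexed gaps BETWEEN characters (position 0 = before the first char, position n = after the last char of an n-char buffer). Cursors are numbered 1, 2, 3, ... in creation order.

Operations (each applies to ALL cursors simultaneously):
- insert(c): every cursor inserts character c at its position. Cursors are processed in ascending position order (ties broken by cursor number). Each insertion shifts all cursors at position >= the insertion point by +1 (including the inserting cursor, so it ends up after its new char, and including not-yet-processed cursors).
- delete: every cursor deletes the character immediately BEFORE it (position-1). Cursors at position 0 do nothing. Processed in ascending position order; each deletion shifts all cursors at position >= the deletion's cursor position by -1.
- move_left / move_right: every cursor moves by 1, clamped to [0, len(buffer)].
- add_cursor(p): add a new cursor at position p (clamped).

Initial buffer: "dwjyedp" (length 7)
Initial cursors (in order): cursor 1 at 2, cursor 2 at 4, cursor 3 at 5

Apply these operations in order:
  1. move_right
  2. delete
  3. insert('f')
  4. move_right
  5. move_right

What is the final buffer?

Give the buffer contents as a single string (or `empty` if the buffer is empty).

Answer: dwfyffp

Derivation:
After op 1 (move_right): buffer="dwjyedp" (len 7), cursors c1@3 c2@5 c3@6, authorship .......
After op 2 (delete): buffer="dwyp" (len 4), cursors c1@2 c2@3 c3@3, authorship ....
After op 3 (insert('f')): buffer="dwfyffp" (len 7), cursors c1@3 c2@6 c3@6, authorship ..1.23.
After op 4 (move_right): buffer="dwfyffp" (len 7), cursors c1@4 c2@7 c3@7, authorship ..1.23.
After op 5 (move_right): buffer="dwfyffp" (len 7), cursors c1@5 c2@7 c3@7, authorship ..1.23.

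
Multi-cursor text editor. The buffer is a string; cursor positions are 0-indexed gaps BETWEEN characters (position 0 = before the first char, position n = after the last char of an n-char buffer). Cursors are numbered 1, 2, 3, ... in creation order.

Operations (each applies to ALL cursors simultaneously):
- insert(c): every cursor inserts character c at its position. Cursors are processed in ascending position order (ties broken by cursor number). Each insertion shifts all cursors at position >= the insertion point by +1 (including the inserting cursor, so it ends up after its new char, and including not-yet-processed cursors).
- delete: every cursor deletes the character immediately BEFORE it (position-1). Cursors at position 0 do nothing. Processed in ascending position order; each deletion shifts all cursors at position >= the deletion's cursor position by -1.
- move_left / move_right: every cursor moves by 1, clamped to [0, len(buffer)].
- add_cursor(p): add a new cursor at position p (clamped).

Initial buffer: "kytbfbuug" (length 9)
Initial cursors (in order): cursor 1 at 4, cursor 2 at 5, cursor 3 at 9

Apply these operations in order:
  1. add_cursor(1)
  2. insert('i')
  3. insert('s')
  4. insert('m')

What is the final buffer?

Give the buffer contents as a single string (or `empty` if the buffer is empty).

Answer: kismytbismfismbuugism

Derivation:
After op 1 (add_cursor(1)): buffer="kytbfbuug" (len 9), cursors c4@1 c1@4 c2@5 c3@9, authorship .........
After op 2 (insert('i')): buffer="kiytbifibuugi" (len 13), cursors c4@2 c1@6 c2@8 c3@13, authorship .4...1.2....3
After op 3 (insert('s')): buffer="kisytbisfisbuugis" (len 17), cursors c4@3 c1@8 c2@11 c3@17, authorship .44...11.22....33
After op 4 (insert('m')): buffer="kismytbismfismbuugism" (len 21), cursors c4@4 c1@10 c2@14 c3@21, authorship .444...111.222....333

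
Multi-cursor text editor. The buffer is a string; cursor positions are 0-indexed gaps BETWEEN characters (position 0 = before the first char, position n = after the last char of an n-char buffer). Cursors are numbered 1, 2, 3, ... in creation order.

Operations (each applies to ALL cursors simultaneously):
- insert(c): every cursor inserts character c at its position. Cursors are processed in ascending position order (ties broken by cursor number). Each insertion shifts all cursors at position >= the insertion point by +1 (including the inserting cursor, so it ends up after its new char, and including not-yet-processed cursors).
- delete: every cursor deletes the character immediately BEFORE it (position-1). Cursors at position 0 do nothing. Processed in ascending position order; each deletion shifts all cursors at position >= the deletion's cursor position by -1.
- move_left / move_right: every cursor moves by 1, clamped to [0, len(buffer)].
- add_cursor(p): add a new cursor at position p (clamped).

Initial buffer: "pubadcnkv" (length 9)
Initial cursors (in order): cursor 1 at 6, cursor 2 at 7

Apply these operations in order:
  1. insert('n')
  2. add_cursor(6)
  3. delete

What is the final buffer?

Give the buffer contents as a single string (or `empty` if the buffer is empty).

Answer: pubadnkv

Derivation:
After op 1 (insert('n')): buffer="pubadcnnnkv" (len 11), cursors c1@7 c2@9, authorship ......1.2..
After op 2 (add_cursor(6)): buffer="pubadcnnnkv" (len 11), cursors c3@6 c1@7 c2@9, authorship ......1.2..
After op 3 (delete): buffer="pubadnkv" (len 8), cursors c1@5 c3@5 c2@6, authorship ........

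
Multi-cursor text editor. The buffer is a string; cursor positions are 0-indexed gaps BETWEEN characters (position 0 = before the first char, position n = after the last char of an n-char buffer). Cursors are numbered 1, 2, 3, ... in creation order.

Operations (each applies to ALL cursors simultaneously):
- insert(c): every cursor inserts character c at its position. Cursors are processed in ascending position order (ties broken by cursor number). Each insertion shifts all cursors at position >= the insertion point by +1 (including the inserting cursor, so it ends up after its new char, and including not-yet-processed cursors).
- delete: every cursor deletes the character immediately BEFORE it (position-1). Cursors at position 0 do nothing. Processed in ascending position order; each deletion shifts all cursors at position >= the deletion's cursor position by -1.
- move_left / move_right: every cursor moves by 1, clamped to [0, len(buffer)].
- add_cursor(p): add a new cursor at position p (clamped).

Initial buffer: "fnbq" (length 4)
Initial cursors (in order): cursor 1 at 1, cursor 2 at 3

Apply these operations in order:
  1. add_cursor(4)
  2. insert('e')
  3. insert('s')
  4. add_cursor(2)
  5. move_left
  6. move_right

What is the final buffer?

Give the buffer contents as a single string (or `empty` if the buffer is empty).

Answer: fesnbesqes

Derivation:
After op 1 (add_cursor(4)): buffer="fnbq" (len 4), cursors c1@1 c2@3 c3@4, authorship ....
After op 2 (insert('e')): buffer="fenbeqe" (len 7), cursors c1@2 c2@5 c3@7, authorship .1..2.3
After op 3 (insert('s')): buffer="fesnbesqes" (len 10), cursors c1@3 c2@7 c3@10, authorship .11..22.33
After op 4 (add_cursor(2)): buffer="fesnbesqes" (len 10), cursors c4@2 c1@3 c2@7 c3@10, authorship .11..22.33
After op 5 (move_left): buffer="fesnbesqes" (len 10), cursors c4@1 c1@2 c2@6 c3@9, authorship .11..22.33
After op 6 (move_right): buffer="fesnbesqes" (len 10), cursors c4@2 c1@3 c2@7 c3@10, authorship .11..22.33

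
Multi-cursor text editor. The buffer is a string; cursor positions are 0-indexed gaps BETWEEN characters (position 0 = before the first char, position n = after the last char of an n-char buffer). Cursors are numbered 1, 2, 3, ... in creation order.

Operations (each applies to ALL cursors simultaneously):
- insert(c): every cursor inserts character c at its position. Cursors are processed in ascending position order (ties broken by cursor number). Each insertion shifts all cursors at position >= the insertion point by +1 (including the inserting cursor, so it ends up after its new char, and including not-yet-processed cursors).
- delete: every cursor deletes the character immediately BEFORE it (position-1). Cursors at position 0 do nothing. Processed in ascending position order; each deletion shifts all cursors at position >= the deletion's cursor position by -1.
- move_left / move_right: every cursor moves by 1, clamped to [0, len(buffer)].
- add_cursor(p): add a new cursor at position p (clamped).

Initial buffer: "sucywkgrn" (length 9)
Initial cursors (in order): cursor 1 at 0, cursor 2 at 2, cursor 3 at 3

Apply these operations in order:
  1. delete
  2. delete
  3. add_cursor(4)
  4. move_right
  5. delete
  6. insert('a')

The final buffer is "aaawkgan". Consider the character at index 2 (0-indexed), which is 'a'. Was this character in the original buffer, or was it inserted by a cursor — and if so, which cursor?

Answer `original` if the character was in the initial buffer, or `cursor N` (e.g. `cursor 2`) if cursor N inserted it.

After op 1 (delete): buffer="sywkgrn" (len 7), cursors c1@0 c2@1 c3@1, authorship .......
After op 2 (delete): buffer="ywkgrn" (len 6), cursors c1@0 c2@0 c3@0, authorship ......
After op 3 (add_cursor(4)): buffer="ywkgrn" (len 6), cursors c1@0 c2@0 c3@0 c4@4, authorship ......
After op 4 (move_right): buffer="ywkgrn" (len 6), cursors c1@1 c2@1 c3@1 c4@5, authorship ......
After op 5 (delete): buffer="wkgn" (len 4), cursors c1@0 c2@0 c3@0 c4@3, authorship ....
After op 6 (insert('a')): buffer="aaawkgan" (len 8), cursors c1@3 c2@3 c3@3 c4@7, authorship 123...4.
Authorship (.=original, N=cursor N): 1 2 3 . . . 4 .
Index 2: author = 3

Answer: cursor 3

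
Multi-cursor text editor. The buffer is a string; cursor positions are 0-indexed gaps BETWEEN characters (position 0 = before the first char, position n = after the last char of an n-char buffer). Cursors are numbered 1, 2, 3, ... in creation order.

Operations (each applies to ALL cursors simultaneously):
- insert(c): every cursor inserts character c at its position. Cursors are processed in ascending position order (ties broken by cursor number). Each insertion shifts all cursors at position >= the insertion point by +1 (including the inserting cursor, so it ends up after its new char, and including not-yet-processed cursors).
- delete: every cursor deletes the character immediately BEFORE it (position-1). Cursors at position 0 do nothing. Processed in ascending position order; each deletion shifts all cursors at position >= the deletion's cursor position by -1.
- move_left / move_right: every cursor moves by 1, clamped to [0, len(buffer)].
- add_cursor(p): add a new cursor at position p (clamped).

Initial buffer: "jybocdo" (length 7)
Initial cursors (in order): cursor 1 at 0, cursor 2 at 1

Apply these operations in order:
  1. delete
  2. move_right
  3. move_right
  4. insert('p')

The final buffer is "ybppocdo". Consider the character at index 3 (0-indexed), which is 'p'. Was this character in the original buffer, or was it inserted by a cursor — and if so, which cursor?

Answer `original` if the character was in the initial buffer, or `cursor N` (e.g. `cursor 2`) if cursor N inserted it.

After op 1 (delete): buffer="ybocdo" (len 6), cursors c1@0 c2@0, authorship ......
After op 2 (move_right): buffer="ybocdo" (len 6), cursors c1@1 c2@1, authorship ......
After op 3 (move_right): buffer="ybocdo" (len 6), cursors c1@2 c2@2, authorship ......
After op 4 (insert('p')): buffer="ybppocdo" (len 8), cursors c1@4 c2@4, authorship ..12....
Authorship (.=original, N=cursor N): . . 1 2 . . . .
Index 3: author = 2

Answer: cursor 2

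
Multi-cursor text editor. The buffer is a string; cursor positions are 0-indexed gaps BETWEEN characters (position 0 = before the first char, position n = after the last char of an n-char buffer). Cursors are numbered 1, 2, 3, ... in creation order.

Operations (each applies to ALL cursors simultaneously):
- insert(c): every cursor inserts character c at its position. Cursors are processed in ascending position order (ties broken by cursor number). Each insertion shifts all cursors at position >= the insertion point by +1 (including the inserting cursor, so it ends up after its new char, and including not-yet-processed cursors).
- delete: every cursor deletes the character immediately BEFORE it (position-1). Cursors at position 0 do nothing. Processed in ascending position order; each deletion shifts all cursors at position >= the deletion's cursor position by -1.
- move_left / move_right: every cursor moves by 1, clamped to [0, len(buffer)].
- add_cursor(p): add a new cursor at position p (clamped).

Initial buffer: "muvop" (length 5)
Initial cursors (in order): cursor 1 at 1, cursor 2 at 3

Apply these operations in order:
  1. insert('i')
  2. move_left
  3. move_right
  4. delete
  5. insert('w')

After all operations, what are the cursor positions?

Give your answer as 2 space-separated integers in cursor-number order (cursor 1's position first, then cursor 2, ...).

Answer: 2 5

Derivation:
After op 1 (insert('i')): buffer="miuviop" (len 7), cursors c1@2 c2@5, authorship .1..2..
After op 2 (move_left): buffer="miuviop" (len 7), cursors c1@1 c2@4, authorship .1..2..
After op 3 (move_right): buffer="miuviop" (len 7), cursors c1@2 c2@5, authorship .1..2..
After op 4 (delete): buffer="muvop" (len 5), cursors c1@1 c2@3, authorship .....
After op 5 (insert('w')): buffer="mwuvwop" (len 7), cursors c1@2 c2@5, authorship .1..2..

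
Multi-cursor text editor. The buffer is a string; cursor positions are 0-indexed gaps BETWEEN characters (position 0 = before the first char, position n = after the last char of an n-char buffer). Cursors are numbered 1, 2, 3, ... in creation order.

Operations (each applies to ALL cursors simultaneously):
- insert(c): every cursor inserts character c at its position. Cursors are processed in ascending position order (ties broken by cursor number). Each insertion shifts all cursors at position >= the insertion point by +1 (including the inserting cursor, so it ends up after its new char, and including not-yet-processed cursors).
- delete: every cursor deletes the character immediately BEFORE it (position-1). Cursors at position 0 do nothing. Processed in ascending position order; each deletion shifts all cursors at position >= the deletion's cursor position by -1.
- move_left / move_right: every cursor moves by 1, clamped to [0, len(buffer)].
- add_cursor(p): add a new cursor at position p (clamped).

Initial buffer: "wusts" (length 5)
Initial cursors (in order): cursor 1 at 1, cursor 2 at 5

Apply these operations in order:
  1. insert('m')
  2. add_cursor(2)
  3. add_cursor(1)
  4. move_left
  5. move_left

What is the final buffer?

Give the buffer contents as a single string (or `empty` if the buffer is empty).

After op 1 (insert('m')): buffer="wmustsm" (len 7), cursors c1@2 c2@7, authorship .1....2
After op 2 (add_cursor(2)): buffer="wmustsm" (len 7), cursors c1@2 c3@2 c2@7, authorship .1....2
After op 3 (add_cursor(1)): buffer="wmustsm" (len 7), cursors c4@1 c1@2 c3@2 c2@7, authorship .1....2
After op 4 (move_left): buffer="wmustsm" (len 7), cursors c4@0 c1@1 c3@1 c2@6, authorship .1....2
After op 5 (move_left): buffer="wmustsm" (len 7), cursors c1@0 c3@0 c4@0 c2@5, authorship .1....2

Answer: wmustsm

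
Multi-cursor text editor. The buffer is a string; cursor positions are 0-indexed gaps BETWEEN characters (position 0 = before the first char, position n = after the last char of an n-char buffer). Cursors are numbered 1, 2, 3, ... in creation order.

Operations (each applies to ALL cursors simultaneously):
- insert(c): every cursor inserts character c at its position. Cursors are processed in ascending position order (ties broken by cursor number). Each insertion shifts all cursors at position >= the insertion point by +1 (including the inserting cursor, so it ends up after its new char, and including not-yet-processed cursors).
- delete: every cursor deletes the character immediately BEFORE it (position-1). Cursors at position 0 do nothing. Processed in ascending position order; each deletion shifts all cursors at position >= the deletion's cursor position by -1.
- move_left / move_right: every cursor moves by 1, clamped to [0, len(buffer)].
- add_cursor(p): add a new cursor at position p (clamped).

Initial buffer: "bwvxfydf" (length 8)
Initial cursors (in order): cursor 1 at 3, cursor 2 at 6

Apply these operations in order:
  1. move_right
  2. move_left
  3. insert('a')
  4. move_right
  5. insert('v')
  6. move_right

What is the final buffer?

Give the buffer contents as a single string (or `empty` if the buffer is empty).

Answer: bwvaxvfyadvf

Derivation:
After op 1 (move_right): buffer="bwvxfydf" (len 8), cursors c1@4 c2@7, authorship ........
After op 2 (move_left): buffer="bwvxfydf" (len 8), cursors c1@3 c2@6, authorship ........
After op 3 (insert('a')): buffer="bwvaxfyadf" (len 10), cursors c1@4 c2@8, authorship ...1...2..
After op 4 (move_right): buffer="bwvaxfyadf" (len 10), cursors c1@5 c2@9, authorship ...1...2..
After op 5 (insert('v')): buffer="bwvaxvfyadvf" (len 12), cursors c1@6 c2@11, authorship ...1.1..2.2.
After op 6 (move_right): buffer="bwvaxvfyadvf" (len 12), cursors c1@7 c2@12, authorship ...1.1..2.2.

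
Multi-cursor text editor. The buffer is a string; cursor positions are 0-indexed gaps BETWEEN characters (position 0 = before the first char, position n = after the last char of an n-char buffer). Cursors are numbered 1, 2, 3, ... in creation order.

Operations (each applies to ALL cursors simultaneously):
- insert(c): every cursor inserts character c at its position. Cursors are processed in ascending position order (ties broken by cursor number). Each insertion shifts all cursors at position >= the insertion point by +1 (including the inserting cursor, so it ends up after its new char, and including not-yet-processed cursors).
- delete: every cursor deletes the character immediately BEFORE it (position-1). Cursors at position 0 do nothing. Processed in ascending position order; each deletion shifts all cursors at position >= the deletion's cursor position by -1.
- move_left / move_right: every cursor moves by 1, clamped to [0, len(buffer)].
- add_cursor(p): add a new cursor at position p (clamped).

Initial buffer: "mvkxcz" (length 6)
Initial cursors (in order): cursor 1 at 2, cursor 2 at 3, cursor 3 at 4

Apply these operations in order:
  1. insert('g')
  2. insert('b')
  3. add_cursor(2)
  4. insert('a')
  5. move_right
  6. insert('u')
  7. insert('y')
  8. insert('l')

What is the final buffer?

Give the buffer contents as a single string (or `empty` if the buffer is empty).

Answer: mvaguylbakuylgbaxuylgbacuylz

Derivation:
After op 1 (insert('g')): buffer="mvgkgxgcz" (len 9), cursors c1@3 c2@5 c3@7, authorship ..1.2.3..
After op 2 (insert('b')): buffer="mvgbkgbxgbcz" (len 12), cursors c1@4 c2@7 c3@10, authorship ..11.22.33..
After op 3 (add_cursor(2)): buffer="mvgbkgbxgbcz" (len 12), cursors c4@2 c1@4 c2@7 c3@10, authorship ..11.22.33..
After op 4 (insert('a')): buffer="mvagbakgbaxgbacz" (len 16), cursors c4@3 c1@6 c2@10 c3@14, authorship ..4111.222.333..
After op 5 (move_right): buffer="mvagbakgbaxgbacz" (len 16), cursors c4@4 c1@7 c2@11 c3@15, authorship ..4111.222.333..
After op 6 (insert('u')): buffer="mvagubakugbaxugbacuz" (len 20), cursors c4@5 c1@9 c2@14 c3@19, authorship ..41411.1222.2333.3.
After op 7 (insert('y')): buffer="mvaguybakuygbaxuygbacuyz" (len 24), cursors c4@6 c1@11 c2@17 c3@23, authorship ..414411.11222.22333.33.
After op 8 (insert('l')): buffer="mvaguylbakuylgbaxuylgbacuylz" (len 28), cursors c4@7 c1@13 c2@20 c3@27, authorship ..4144411.111222.222333.333.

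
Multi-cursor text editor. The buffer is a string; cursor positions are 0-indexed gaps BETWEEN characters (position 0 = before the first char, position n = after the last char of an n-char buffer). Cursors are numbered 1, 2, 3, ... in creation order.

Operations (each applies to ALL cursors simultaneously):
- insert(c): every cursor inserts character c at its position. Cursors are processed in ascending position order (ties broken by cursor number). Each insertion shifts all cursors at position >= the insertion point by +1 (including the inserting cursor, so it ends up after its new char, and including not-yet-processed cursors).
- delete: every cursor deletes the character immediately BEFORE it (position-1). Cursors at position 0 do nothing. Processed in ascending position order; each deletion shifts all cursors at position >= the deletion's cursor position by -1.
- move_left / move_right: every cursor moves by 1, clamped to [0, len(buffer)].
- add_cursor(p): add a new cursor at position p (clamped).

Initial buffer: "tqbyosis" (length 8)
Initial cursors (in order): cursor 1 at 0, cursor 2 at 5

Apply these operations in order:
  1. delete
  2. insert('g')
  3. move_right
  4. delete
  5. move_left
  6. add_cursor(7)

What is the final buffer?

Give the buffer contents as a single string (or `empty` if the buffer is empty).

Answer: gqbygis

Derivation:
After op 1 (delete): buffer="tqbysis" (len 7), cursors c1@0 c2@4, authorship .......
After op 2 (insert('g')): buffer="gtqbygsis" (len 9), cursors c1@1 c2@6, authorship 1....2...
After op 3 (move_right): buffer="gtqbygsis" (len 9), cursors c1@2 c2@7, authorship 1....2...
After op 4 (delete): buffer="gqbygis" (len 7), cursors c1@1 c2@5, authorship 1...2..
After op 5 (move_left): buffer="gqbygis" (len 7), cursors c1@0 c2@4, authorship 1...2..
After op 6 (add_cursor(7)): buffer="gqbygis" (len 7), cursors c1@0 c2@4 c3@7, authorship 1...2..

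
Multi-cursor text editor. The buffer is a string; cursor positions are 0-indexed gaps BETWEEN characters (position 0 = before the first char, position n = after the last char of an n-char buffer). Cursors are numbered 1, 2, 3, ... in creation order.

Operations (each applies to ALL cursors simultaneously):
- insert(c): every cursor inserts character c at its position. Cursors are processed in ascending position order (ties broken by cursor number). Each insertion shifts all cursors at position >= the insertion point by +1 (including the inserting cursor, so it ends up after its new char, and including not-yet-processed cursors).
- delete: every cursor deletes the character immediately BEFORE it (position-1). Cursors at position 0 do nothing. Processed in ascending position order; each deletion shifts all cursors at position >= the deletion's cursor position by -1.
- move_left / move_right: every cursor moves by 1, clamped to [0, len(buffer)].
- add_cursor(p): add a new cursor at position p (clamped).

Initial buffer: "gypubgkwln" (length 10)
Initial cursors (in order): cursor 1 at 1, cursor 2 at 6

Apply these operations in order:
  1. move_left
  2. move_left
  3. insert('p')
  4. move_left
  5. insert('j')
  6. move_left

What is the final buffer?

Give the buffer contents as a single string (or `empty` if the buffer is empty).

Answer: jpgypujpbgkwln

Derivation:
After op 1 (move_left): buffer="gypubgkwln" (len 10), cursors c1@0 c2@5, authorship ..........
After op 2 (move_left): buffer="gypubgkwln" (len 10), cursors c1@0 c2@4, authorship ..........
After op 3 (insert('p')): buffer="pgypupbgkwln" (len 12), cursors c1@1 c2@6, authorship 1....2......
After op 4 (move_left): buffer="pgypupbgkwln" (len 12), cursors c1@0 c2@5, authorship 1....2......
After op 5 (insert('j')): buffer="jpgypujpbgkwln" (len 14), cursors c1@1 c2@7, authorship 11....22......
After op 6 (move_left): buffer="jpgypujpbgkwln" (len 14), cursors c1@0 c2@6, authorship 11....22......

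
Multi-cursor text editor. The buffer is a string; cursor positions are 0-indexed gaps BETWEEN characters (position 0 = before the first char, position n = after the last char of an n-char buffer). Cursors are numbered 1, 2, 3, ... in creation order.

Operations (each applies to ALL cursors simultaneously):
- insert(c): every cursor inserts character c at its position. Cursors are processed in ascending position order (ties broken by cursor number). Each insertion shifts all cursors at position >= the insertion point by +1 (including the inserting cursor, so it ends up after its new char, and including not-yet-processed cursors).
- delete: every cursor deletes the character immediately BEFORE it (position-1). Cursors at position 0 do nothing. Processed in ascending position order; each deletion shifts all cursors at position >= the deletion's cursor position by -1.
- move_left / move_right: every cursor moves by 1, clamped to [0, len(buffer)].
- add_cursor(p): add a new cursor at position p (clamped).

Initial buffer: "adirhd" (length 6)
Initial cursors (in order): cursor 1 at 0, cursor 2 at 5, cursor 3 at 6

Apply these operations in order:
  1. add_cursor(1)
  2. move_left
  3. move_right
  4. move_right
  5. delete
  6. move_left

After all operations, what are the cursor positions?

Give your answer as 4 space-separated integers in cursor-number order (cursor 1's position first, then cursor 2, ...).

After op 1 (add_cursor(1)): buffer="adirhd" (len 6), cursors c1@0 c4@1 c2@5 c3@6, authorship ......
After op 2 (move_left): buffer="adirhd" (len 6), cursors c1@0 c4@0 c2@4 c3@5, authorship ......
After op 3 (move_right): buffer="adirhd" (len 6), cursors c1@1 c4@1 c2@5 c3@6, authorship ......
After op 4 (move_right): buffer="adirhd" (len 6), cursors c1@2 c4@2 c2@6 c3@6, authorship ......
After op 5 (delete): buffer="ir" (len 2), cursors c1@0 c4@0 c2@2 c3@2, authorship ..
After op 6 (move_left): buffer="ir" (len 2), cursors c1@0 c4@0 c2@1 c3@1, authorship ..

Answer: 0 1 1 0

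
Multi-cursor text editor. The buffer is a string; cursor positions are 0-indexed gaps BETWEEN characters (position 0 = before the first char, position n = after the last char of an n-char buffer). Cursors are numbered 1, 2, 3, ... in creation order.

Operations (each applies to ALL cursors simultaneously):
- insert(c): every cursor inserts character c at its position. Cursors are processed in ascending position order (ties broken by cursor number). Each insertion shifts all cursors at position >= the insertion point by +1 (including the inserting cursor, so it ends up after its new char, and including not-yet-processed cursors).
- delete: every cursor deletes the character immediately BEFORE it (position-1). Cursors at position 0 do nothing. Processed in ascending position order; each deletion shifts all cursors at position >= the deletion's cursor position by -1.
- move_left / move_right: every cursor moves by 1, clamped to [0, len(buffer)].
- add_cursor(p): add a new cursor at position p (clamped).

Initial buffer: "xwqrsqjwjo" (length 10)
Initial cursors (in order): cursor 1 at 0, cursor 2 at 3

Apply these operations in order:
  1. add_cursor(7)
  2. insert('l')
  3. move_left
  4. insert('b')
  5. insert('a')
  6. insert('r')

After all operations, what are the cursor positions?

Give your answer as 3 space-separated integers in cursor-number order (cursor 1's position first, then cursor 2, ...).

After op 1 (add_cursor(7)): buffer="xwqrsqjwjo" (len 10), cursors c1@0 c2@3 c3@7, authorship ..........
After op 2 (insert('l')): buffer="lxwqlrsqjlwjo" (len 13), cursors c1@1 c2@5 c3@10, authorship 1...2....3...
After op 3 (move_left): buffer="lxwqlrsqjlwjo" (len 13), cursors c1@0 c2@4 c3@9, authorship 1...2....3...
After op 4 (insert('b')): buffer="blxwqblrsqjblwjo" (len 16), cursors c1@1 c2@6 c3@12, authorship 11...22....33...
After op 5 (insert('a')): buffer="balxwqbalrsqjbalwjo" (len 19), cursors c1@2 c2@8 c3@15, authorship 111...222....333...
After op 6 (insert('r')): buffer="barlxwqbarlrsqjbarlwjo" (len 22), cursors c1@3 c2@10 c3@18, authorship 1111...2222....3333...

Answer: 3 10 18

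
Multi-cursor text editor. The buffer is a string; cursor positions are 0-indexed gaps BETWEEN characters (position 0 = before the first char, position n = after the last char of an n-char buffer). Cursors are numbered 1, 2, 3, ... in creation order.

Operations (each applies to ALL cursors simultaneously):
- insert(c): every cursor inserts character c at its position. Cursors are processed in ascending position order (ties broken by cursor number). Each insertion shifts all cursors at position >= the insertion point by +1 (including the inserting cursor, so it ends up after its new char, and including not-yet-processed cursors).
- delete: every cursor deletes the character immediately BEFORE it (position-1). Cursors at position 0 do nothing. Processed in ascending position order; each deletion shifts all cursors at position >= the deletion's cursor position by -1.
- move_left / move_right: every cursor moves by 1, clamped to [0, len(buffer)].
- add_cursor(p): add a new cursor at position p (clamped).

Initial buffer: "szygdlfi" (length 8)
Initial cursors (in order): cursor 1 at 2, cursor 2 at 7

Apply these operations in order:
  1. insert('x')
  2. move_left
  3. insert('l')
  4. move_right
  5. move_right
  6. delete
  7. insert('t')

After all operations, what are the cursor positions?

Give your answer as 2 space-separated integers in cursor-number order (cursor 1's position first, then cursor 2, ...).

After op 1 (insert('x')): buffer="szxygdlfxi" (len 10), cursors c1@3 c2@9, authorship ..1.....2.
After op 2 (move_left): buffer="szxygdlfxi" (len 10), cursors c1@2 c2@8, authorship ..1.....2.
After op 3 (insert('l')): buffer="szlxygdlflxi" (len 12), cursors c1@3 c2@10, authorship ..11.....22.
After op 4 (move_right): buffer="szlxygdlflxi" (len 12), cursors c1@4 c2@11, authorship ..11.....22.
After op 5 (move_right): buffer="szlxygdlflxi" (len 12), cursors c1@5 c2@12, authorship ..11.....22.
After op 6 (delete): buffer="szlxgdlflx" (len 10), cursors c1@4 c2@10, authorship ..11....22
After op 7 (insert('t')): buffer="szlxtgdlflxt" (len 12), cursors c1@5 c2@12, authorship ..111....222

Answer: 5 12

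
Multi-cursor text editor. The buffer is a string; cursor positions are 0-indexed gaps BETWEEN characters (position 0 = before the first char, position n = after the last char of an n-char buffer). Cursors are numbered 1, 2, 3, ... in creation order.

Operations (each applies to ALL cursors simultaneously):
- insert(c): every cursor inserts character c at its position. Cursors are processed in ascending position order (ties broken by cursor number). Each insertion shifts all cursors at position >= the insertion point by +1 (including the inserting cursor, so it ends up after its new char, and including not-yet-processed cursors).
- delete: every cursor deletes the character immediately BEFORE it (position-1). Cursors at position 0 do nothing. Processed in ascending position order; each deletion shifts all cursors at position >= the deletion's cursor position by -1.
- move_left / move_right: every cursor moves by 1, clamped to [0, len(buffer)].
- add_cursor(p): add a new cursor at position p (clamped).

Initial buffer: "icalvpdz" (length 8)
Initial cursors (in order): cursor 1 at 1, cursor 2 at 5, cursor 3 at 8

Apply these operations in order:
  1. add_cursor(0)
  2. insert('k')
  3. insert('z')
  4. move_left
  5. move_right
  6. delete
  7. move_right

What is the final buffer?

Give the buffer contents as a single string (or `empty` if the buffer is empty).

Answer: kikcalvkpdzk

Derivation:
After op 1 (add_cursor(0)): buffer="icalvpdz" (len 8), cursors c4@0 c1@1 c2@5 c3@8, authorship ........
After op 2 (insert('k')): buffer="kikcalvkpdzk" (len 12), cursors c4@1 c1@3 c2@8 c3@12, authorship 4.1....2...3
After op 3 (insert('z')): buffer="kzikzcalvkzpdzkz" (len 16), cursors c4@2 c1@5 c2@11 c3@16, authorship 44.11....22...33
After op 4 (move_left): buffer="kzikzcalvkzpdzkz" (len 16), cursors c4@1 c1@4 c2@10 c3@15, authorship 44.11....22...33
After op 5 (move_right): buffer="kzikzcalvkzpdzkz" (len 16), cursors c4@2 c1@5 c2@11 c3@16, authorship 44.11....22...33
After op 6 (delete): buffer="kikcalvkpdzk" (len 12), cursors c4@1 c1@3 c2@8 c3@12, authorship 4.1....2...3
After op 7 (move_right): buffer="kikcalvkpdzk" (len 12), cursors c4@2 c1@4 c2@9 c3@12, authorship 4.1....2...3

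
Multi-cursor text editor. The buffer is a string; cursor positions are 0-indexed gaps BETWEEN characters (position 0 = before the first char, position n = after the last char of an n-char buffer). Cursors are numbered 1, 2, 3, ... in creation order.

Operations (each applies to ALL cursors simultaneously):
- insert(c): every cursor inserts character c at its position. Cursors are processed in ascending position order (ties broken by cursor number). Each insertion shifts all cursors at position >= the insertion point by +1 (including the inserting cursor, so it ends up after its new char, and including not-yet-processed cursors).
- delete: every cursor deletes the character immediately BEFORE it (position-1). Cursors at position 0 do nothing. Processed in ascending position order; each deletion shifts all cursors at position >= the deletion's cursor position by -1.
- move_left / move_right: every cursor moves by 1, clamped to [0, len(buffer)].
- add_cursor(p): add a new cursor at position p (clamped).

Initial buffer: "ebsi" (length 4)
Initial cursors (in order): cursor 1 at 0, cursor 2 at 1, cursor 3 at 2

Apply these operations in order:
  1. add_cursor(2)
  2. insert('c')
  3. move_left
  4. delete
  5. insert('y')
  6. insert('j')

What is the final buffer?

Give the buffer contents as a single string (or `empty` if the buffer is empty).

After op 1 (add_cursor(2)): buffer="ebsi" (len 4), cursors c1@0 c2@1 c3@2 c4@2, authorship ....
After op 2 (insert('c')): buffer="cecbccsi" (len 8), cursors c1@1 c2@3 c3@6 c4@6, authorship 1.2.34..
After op 3 (move_left): buffer="cecbccsi" (len 8), cursors c1@0 c2@2 c3@5 c4@5, authorship 1.2.34..
After op 4 (delete): buffer="cccsi" (len 5), cursors c1@0 c2@1 c3@2 c4@2, authorship 124..
After op 5 (insert('y')): buffer="ycycyycsi" (len 9), cursors c1@1 c2@3 c3@6 c4@6, authorship 1122344..
After op 6 (insert('j')): buffer="yjcyjcyyjjcsi" (len 13), cursors c1@2 c2@5 c3@10 c4@10, authorship 11122234344..

Answer: yjcyjcyyjjcsi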